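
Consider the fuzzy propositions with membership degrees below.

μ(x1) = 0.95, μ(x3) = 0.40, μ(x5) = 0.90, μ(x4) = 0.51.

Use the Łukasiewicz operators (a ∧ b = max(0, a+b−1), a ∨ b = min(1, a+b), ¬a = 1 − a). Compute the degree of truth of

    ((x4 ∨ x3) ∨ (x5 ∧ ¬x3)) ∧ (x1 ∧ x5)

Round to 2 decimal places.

0.85

x4 ∨ x3 = min(1, a+b) on (0.51, 0.40) = 0.91
¬x3 = 1 − 0.40 = 0.60
x5 ∧ ¬x3 = max(0, a+b−1) on (0.90, 0.60) = 0.50
(x4 ∨ x3) ∨ (x5 ∧ ¬x3) = min(1, a+b) on (0.91, 0.50) = 1.00
x1 ∧ x5 = max(0, a+b−1) on (0.95, 0.90) = 0.85
((x4 ∨ x3) ∨ (x5 ∧ ¬x3)) ∧ (x1 ∧ x5) = max(0, a+b−1) on (1.00, 0.85) = 0.85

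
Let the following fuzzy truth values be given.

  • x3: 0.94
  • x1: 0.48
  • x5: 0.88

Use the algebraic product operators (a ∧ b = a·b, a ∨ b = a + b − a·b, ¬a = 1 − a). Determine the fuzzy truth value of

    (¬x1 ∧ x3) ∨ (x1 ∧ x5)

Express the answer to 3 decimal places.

¬x1 = 1 − 0.4800 = 0.5200
¬x1 ∧ x3 = a·b on (0.5200, 0.9400) = 0.4888
x1 ∧ x5 = a·b on (0.4800, 0.8800) = 0.4224
(¬x1 ∧ x3) ∨ (x1 ∧ x5) = a + b − a·b on (0.4888, 0.4224) = 0.7047

0.705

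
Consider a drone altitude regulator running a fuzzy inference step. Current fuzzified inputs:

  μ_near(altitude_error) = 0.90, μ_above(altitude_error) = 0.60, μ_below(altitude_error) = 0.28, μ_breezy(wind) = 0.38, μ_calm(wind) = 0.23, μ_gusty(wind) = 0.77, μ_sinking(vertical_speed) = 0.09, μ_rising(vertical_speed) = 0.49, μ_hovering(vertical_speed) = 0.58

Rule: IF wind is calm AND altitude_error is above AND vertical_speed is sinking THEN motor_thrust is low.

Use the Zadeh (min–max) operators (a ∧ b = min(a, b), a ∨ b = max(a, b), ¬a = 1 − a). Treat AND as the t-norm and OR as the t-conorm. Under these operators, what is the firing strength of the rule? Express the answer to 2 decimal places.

firing strength: calm=0.23, above=0.60, sinking=0.09; AND[min(a, b)] → w = 0.09

0.09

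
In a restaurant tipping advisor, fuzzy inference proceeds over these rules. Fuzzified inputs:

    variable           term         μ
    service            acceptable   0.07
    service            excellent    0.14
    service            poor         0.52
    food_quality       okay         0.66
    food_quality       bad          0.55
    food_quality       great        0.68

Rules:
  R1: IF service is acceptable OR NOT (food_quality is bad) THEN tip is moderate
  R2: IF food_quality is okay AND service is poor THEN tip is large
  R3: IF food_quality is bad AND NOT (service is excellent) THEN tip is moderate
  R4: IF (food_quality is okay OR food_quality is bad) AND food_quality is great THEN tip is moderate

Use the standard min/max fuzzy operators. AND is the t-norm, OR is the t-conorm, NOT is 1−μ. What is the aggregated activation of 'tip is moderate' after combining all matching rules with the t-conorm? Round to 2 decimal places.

R1: acceptable=0.07, ¬bad=1−0.55=0.45; OR[max(a, b)] → w = 0.45
R2: okay=0.66, poor=0.52; AND[min(a, b)] → w = 0.52
R3: bad=0.55, ¬excellent=1−0.14=0.86; AND[min(a, b)] → w = 0.55
R4: (okay=0.66 OR bad=0.55) = 0.66; AND[min(a, b)] with great=0.68 → w = 0.66
Rules with consequent 'moderate': {R1, R3, R4} → strengths 0.45, 0.55, 0.66
Aggregate via t-conorm [max(a, b)]: 0.66

0.66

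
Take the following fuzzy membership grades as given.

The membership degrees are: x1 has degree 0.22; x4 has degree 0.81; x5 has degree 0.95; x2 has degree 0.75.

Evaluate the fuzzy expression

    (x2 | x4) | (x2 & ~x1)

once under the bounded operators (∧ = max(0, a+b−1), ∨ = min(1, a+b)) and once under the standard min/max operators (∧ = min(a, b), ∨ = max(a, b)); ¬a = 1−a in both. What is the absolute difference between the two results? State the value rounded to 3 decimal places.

0.190

Under bounded:
  x2 | x4 = min(1, a+b) on (0.75, 0.81) = 1.00
  ~x1 = 1 − 0.22 = 0.78
  x2 & ~x1 = max(0, a+b−1) on (0.75, 0.78) = 0.53
  (x2 | x4) | (x2 & ~x1) = min(1, a+b) on (1.00, 0.53) = 1.00
  → value = 1.0000
Under standard min/max:
  x2 | x4 = max(a, b) on (0.75, 0.81) = 0.81
  ~x1 = 1 − 0.22 = 0.78
  x2 & ~x1 = min(a, b) on (0.75, 0.78) = 0.75
  (x2 | x4) | (x2 & ~x1) = max(a, b) on (0.81, 0.75) = 0.81
  → value = 0.8100
|1.0000 − 0.8100| = 0.190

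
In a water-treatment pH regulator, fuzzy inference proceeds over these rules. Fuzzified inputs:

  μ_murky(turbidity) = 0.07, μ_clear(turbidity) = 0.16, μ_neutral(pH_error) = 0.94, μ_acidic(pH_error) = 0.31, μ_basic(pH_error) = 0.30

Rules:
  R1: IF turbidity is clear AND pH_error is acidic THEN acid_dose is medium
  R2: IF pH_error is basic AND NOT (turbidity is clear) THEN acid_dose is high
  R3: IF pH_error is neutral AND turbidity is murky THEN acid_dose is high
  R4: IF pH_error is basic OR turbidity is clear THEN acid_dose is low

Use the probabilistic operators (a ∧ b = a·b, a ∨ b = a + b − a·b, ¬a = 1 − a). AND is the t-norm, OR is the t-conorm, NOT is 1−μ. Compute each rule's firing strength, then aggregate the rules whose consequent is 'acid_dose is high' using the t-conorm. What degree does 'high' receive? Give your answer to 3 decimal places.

0.301

R1: clear=0.16, acidic=0.31; AND[a·b] → w = 0.0496
R2: basic=0.30, ¬clear=1−0.16=0.84; AND[a·b] → w = 0.2520
R3: neutral=0.94, murky=0.07; AND[a·b] → w = 0.0658
R4: basic=0.30, clear=0.16; OR[a + b − a·b] → w = 0.4120
Rules with consequent 'high': {R2, R3} → strengths 0.2520, 0.0658
Aggregate via t-conorm [a + b − a·b]: 0.3012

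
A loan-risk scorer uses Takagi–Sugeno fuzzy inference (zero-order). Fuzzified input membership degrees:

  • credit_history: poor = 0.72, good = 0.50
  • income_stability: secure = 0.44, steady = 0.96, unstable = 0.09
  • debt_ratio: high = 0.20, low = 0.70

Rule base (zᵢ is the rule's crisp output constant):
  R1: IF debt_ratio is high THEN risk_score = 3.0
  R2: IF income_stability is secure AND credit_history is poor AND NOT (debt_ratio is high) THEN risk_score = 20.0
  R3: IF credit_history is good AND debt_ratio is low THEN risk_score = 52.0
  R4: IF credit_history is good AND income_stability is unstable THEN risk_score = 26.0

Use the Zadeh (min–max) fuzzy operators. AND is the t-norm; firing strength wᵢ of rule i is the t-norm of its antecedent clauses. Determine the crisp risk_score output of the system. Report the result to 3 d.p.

R1 (z=3.0): high=0.20 → w = 0.20
R2 (z=20.0): secure=0.44, poor=0.72, ¬high=1−0.20=0.80; AND[min(a, b)] → w = 0.44
R3 (z=52.0): good=0.50, low=0.70; AND[min(a, b)] → w = 0.50
R4 (z=26.0): good=0.50, unstable=0.09; AND[min(a, b)] → w = 0.09
Weighted average = (0.20·3.0 + 0.44·20.0 + 0.50·52.0 + 0.09·26.0) / (0.20 + 0.44 + 0.50 + 0.09)
  = 37.7400 / 1.2300 = 30.683

30.683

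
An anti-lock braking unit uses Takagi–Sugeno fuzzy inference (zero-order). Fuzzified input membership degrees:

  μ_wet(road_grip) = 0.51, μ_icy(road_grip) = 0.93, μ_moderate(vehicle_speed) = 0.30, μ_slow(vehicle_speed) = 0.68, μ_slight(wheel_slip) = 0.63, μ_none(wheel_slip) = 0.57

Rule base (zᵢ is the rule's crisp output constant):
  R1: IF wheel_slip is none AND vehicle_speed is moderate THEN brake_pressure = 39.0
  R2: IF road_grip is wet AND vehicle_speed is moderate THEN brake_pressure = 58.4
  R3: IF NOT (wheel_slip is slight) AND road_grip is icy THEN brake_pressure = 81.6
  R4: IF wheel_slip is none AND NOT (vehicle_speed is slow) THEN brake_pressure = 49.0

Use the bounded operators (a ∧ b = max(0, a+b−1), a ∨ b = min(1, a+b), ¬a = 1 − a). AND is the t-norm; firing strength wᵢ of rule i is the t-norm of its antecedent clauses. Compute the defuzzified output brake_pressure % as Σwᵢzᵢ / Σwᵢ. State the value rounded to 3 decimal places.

81.600

R1 (z=39.0): none=0.57, moderate=0.30; AND[max(0, a+b−1)] → w = 0.00
R2 (z=58.4): wet=0.51, moderate=0.30; AND[max(0, a+b−1)] → w = 0.00
R3 (z=81.6): ¬slight=1−0.63=0.37, icy=0.93; AND[max(0, a+b−1)] → w = 0.30
R4 (z=49.0): none=0.57, ¬slow=1−0.68=0.32; AND[max(0, a+b−1)] → w = 0.00
Weighted average = (0.00·39.0 + 0.00·58.4 + 0.30·81.6 + 0.00·49.0) / (0.00 + 0.00 + 0.30 + 0.00)
  = 24.4800 / 0.3000 = 81.600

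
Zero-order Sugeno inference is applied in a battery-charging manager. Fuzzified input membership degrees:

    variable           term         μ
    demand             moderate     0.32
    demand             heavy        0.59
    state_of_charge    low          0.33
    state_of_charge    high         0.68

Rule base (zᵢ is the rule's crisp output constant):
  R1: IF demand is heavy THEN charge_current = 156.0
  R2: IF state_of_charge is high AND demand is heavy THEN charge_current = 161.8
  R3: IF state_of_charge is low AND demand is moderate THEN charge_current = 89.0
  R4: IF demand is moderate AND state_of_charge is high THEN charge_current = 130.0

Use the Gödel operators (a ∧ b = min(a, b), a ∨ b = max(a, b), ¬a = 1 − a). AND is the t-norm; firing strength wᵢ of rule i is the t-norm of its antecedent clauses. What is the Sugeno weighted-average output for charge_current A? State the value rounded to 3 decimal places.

141.529

R1 (z=156.0): heavy=0.59 → w = 0.59
R2 (z=161.8): high=0.68, heavy=0.59; AND[min(a, b)] → w = 0.59
R3 (z=89.0): low=0.33, moderate=0.32; AND[min(a, b)] → w = 0.32
R4 (z=130.0): moderate=0.32, high=0.68; AND[min(a, b)] → w = 0.32
Weighted average = (0.59·156.0 + 0.59·161.8 + 0.32·89.0 + 0.32·130.0) / (0.59 + 0.59 + 0.32 + 0.32)
  = 257.5820 / 1.8200 = 141.529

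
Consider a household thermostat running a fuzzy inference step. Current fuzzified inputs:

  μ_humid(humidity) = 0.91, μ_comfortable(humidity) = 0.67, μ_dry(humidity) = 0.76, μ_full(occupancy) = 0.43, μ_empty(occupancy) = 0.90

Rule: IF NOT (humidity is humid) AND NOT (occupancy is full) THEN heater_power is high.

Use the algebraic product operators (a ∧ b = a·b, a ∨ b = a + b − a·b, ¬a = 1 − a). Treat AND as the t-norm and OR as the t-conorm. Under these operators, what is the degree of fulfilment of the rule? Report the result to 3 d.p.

firing strength: ¬humid=1−0.91=0.09, ¬full=1−0.43=0.57; AND[a·b] → w = 0.0513

0.051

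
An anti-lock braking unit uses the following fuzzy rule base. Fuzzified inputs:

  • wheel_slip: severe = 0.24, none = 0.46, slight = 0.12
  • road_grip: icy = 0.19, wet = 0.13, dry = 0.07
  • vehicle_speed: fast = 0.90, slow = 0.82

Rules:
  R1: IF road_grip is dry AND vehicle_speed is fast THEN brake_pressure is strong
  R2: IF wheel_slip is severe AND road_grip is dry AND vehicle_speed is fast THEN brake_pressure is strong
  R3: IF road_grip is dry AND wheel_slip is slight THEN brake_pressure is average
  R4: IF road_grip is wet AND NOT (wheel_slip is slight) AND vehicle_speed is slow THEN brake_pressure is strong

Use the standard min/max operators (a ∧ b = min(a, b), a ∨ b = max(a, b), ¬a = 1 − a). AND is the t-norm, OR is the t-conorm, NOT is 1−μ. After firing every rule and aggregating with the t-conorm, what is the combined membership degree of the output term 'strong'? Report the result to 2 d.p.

0.13

R1: dry=0.07, fast=0.90; AND[min(a, b)] → w = 0.07
R2: severe=0.24, dry=0.07, fast=0.90; AND[min(a, b)] → w = 0.07
R3: dry=0.07, slight=0.12; AND[min(a, b)] → w = 0.07
R4: wet=0.13, ¬slight=1−0.12=0.88, slow=0.82; AND[min(a, b)] → w = 0.13
Rules with consequent 'strong': {R1, R2, R4} → strengths 0.07, 0.07, 0.13
Aggregate via t-conorm [max(a, b)]: 0.13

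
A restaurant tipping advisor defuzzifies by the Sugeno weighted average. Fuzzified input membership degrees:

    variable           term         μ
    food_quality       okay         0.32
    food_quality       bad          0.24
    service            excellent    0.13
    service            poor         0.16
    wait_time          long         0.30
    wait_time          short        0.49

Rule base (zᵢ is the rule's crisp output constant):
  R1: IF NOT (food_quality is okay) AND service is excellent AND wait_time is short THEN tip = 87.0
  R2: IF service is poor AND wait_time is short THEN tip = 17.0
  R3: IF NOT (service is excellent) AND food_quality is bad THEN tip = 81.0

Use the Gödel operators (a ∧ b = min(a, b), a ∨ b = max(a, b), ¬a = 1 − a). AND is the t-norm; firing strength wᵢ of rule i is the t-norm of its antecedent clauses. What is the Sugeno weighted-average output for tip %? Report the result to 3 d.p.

63.151

R1 (z=87.0): ¬okay=1−0.32=0.68, excellent=0.13, short=0.49; AND[min(a, b)] → w = 0.13
R2 (z=17.0): poor=0.16, short=0.49; AND[min(a, b)] → w = 0.16
R3 (z=81.0): ¬excellent=1−0.13=0.87, bad=0.24; AND[min(a, b)] → w = 0.24
Weighted average = (0.13·87.0 + 0.16·17.0 + 0.24·81.0) / (0.13 + 0.16 + 0.24)
  = 33.4700 / 0.5300 = 63.151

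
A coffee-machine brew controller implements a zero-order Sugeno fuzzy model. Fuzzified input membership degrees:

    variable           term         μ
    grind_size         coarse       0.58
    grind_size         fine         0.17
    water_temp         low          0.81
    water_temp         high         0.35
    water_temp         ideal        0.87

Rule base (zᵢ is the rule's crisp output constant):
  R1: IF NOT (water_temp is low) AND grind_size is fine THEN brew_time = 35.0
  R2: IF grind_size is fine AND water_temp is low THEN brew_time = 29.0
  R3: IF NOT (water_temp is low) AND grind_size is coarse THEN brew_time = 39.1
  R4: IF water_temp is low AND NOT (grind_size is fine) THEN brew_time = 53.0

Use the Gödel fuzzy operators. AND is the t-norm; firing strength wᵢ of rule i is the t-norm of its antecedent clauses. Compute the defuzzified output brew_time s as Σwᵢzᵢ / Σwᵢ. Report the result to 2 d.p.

45.70

R1 (z=35.0): ¬low=1−0.81=0.19, fine=0.17; AND[min(a, b)] → w = 0.17
R2 (z=29.0): fine=0.17, low=0.81; AND[min(a, b)] → w = 0.17
R3 (z=39.1): ¬low=1−0.81=0.19, coarse=0.58; AND[min(a, b)] → w = 0.19
R4 (z=53.0): low=0.81, ¬fine=1−0.17=0.83; AND[min(a, b)] → w = 0.81
Weighted average = (0.17·35.0 + 0.17·29.0 + 0.19·39.1 + 0.81·53.0) / (0.17 + 0.17 + 0.19 + 0.81)
  = 61.2390 / 1.3400 = 45.70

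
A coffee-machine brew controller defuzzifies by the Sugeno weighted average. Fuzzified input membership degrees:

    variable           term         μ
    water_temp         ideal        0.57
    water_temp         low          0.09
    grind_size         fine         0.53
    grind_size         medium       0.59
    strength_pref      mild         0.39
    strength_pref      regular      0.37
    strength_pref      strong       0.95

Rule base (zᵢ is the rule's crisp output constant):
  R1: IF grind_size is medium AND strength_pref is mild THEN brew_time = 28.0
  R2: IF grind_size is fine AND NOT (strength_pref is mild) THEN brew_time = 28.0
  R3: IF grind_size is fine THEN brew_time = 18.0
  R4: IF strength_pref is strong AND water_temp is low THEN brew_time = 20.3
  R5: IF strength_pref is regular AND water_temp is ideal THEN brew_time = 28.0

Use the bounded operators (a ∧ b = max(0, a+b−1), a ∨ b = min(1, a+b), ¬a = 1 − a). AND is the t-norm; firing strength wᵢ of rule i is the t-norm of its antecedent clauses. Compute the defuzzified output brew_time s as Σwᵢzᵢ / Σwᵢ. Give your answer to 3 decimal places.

R1 (z=28.0): medium=0.59, mild=0.39; AND[max(0, a+b−1)] → w = 0.00
R2 (z=28.0): fine=0.53, ¬mild=1−0.39=0.61; AND[max(0, a+b−1)] → w = 0.14
R3 (z=18.0): fine=0.53 → w = 0.53
R4 (z=20.3): strong=0.95, low=0.09; AND[max(0, a+b−1)] → w = 0.04
R5 (z=28.0): regular=0.37, ideal=0.57; AND[max(0, a+b−1)] → w = 0.00
Weighted average = (0.00·28.0 + 0.14·28.0 + 0.53·18.0 + 0.04·20.3 + 0.00·28.0) / (0.00 + 0.14 + 0.53 + 0.04 + 0.00)
  = 14.2720 / 0.7100 = 20.101

20.101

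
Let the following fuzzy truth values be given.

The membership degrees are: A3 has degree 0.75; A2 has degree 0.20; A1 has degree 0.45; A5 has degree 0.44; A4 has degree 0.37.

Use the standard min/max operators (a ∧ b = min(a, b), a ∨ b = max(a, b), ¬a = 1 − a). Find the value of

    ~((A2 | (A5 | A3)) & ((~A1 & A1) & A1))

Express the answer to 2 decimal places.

A5 | A3 = max(a, b) on (0.44, 0.75) = 0.75
A2 | (A5 | A3) = max(a, b) on (0.20, 0.75) = 0.75
~A1 = 1 − 0.45 = 0.55
~A1 & A1 = min(a, b) on (0.55, 0.45) = 0.45
(~A1 & A1) & A1 = min(a, b) on (0.45, 0.45) = 0.45
(A2 | (A5 | A3)) & ((~A1 & A1) & A1) = min(a, b) on (0.75, 0.45) = 0.45
~((A2 | (A5 | A3)) & ((~A1 & A1) & A1)) = 1 − 0.45 = 0.55

0.55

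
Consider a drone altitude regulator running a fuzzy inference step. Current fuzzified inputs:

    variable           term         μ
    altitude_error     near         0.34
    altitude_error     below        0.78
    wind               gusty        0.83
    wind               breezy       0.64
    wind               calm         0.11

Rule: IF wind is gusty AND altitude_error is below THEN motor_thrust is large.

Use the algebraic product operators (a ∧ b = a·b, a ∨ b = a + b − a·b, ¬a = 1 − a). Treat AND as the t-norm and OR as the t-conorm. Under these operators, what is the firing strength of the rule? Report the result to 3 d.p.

0.647

firing strength: gusty=0.83, below=0.78; AND[a·b] → w = 0.6474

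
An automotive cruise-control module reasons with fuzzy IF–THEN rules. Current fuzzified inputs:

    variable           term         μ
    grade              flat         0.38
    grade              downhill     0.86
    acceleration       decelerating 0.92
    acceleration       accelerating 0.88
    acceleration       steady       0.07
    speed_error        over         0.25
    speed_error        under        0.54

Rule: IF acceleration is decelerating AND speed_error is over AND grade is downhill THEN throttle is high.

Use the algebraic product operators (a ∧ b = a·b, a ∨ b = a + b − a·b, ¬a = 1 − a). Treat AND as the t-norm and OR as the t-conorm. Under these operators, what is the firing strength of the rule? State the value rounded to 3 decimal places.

firing strength: decelerating=0.92, over=0.25, downhill=0.86; AND[a·b] → w = 0.1978

0.198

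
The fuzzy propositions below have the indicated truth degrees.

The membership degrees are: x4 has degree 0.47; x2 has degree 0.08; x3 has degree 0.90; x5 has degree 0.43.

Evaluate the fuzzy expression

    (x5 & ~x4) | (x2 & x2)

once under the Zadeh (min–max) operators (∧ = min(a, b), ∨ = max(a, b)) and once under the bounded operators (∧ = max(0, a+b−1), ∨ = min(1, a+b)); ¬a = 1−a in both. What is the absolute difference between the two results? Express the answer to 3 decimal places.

Under Zadeh (min–max):
  ~x4 = 1 − 0.47 = 0.53
  x5 & ~x4 = min(a, b) on (0.43, 0.53) = 0.43
  x2 & x2 = min(a, b) on (0.08, 0.08) = 0.08
  (x5 & ~x4) | (x2 & x2) = max(a, b) on (0.43, 0.08) = 0.43
  → value = 0.4300
Under bounded:
  ~x4 = 1 − 0.47 = 0.53
  x5 & ~x4 = max(0, a+b−1) on (0.43, 0.53) = 0.00
  x2 & x2 = max(0, a+b−1) on (0.08, 0.08) = 0.00
  (x5 & ~x4) | (x2 & x2) = min(1, a+b) on (0.00, 0.00) = 0.00
  → value = 0.0000
|0.4300 − 0.0000| = 0.430

0.430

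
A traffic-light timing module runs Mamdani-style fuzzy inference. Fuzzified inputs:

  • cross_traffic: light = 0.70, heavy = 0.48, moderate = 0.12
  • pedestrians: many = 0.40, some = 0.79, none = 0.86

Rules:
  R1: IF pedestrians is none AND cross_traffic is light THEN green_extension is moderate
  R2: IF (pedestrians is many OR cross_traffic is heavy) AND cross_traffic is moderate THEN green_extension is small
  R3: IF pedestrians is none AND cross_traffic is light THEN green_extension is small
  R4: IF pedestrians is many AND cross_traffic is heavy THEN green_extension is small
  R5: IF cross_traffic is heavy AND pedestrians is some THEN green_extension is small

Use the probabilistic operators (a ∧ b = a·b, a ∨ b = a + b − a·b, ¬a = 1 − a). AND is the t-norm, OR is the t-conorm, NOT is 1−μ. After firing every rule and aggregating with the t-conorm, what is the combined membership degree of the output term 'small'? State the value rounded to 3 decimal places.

R1: none=0.86, light=0.70; AND[a·b] → w = 0.6020
R2: (many=0.40 OR heavy=0.48) = 0.6880; AND[a·b] with moderate=0.12 → w = 0.0826
R3: none=0.86, light=0.70; AND[a·b] → w = 0.6020
R4: many=0.40, heavy=0.48; AND[a·b] → w = 0.1920
R5: heavy=0.48, some=0.79; AND[a·b] → w = 0.3792
Rules with consequent 'small': {R2, R3, R4, R5} → strengths 0.0826, 0.6020, 0.1920, 0.3792
Aggregate via t-conorm [a + b − a·b]: 0.8168

0.817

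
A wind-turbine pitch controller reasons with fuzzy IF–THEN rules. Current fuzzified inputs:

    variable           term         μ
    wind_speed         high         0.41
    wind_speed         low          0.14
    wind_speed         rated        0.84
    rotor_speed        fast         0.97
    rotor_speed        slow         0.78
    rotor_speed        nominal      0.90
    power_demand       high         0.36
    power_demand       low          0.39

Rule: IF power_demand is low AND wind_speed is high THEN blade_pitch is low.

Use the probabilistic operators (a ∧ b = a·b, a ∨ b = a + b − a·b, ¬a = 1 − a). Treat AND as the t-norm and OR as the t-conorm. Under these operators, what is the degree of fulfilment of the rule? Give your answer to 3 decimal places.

0.160

firing strength: low=0.39, high=0.41; AND[a·b] → w = 0.1599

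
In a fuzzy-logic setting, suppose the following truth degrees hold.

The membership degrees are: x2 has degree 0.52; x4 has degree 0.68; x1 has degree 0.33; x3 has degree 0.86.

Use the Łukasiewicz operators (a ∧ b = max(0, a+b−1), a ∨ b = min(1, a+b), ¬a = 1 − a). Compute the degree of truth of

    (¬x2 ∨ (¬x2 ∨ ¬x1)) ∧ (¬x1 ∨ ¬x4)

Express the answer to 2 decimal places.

¬x2 = 1 − 0.52 = 0.48
¬x2 = 1 − 0.52 = 0.48
¬x1 = 1 − 0.33 = 0.67
¬x2 ∨ ¬x1 = min(1, a+b) on (0.48, 0.67) = 1.00
¬x2 ∨ (¬x2 ∨ ¬x1) = min(1, a+b) on (0.48, 1.00) = 1.00
¬x1 = 1 − 0.33 = 0.67
¬x4 = 1 − 0.68 = 0.32
¬x1 ∨ ¬x4 = min(1, a+b) on (0.67, 0.32) = 0.99
(¬x2 ∨ (¬x2 ∨ ¬x1)) ∧ (¬x1 ∨ ¬x4) = max(0, a+b−1) on (1.00, 0.99) = 0.99

0.99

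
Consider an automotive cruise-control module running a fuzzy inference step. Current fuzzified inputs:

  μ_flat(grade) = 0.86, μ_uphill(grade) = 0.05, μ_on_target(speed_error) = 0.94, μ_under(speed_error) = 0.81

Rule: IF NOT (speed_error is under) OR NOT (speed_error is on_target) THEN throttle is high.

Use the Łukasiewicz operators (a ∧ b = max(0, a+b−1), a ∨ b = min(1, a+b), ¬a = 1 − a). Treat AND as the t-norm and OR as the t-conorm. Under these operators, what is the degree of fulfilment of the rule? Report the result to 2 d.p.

0.25

firing strength: ¬under=1−0.81=0.19, ¬on_target=1−0.94=0.06; OR[min(1, a+b)] → w = 0.25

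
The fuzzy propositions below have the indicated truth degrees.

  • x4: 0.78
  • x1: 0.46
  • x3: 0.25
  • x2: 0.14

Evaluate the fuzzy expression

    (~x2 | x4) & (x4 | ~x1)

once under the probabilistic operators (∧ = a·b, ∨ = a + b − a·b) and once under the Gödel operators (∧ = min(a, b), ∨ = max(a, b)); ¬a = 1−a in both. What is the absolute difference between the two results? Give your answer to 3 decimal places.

0.091

Under probabilistic:
  ~x2 = 1 − 0.1400 = 0.8600
  ~x2 | x4 = a + b − a·b on (0.8600, 0.7800) = 0.9692
  ~x1 = 1 − 0.4600 = 0.5400
  x4 | ~x1 = a + b − a·b on (0.7800, 0.5400) = 0.8988
  (~x2 | x4) & (x4 | ~x1) = a·b on (0.9692, 0.8988) = 0.8711
  → value = 0.8711
Under Gödel:
  ~x2 = 1 − 0.14 = 0.86
  ~x2 | x4 = max(a, b) on (0.86, 0.78) = 0.86
  ~x1 = 1 − 0.46 = 0.54
  x4 | ~x1 = max(a, b) on (0.78, 0.54) = 0.78
  (~x2 | x4) & (x4 | ~x1) = min(a, b) on (0.86, 0.78) = 0.78
  → value = 0.7800
|0.8711 − 0.7800| = 0.091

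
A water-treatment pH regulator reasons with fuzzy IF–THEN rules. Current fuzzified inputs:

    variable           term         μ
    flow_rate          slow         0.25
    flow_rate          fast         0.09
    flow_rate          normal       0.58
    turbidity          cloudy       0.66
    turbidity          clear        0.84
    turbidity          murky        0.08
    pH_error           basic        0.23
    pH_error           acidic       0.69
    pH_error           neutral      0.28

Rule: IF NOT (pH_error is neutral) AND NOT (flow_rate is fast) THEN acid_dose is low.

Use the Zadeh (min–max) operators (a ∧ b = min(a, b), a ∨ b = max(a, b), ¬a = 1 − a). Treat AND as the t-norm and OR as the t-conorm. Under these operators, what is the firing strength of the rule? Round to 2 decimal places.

firing strength: ¬neutral=1−0.28=0.72, ¬fast=1−0.09=0.91; AND[min(a, b)] → w = 0.72

0.72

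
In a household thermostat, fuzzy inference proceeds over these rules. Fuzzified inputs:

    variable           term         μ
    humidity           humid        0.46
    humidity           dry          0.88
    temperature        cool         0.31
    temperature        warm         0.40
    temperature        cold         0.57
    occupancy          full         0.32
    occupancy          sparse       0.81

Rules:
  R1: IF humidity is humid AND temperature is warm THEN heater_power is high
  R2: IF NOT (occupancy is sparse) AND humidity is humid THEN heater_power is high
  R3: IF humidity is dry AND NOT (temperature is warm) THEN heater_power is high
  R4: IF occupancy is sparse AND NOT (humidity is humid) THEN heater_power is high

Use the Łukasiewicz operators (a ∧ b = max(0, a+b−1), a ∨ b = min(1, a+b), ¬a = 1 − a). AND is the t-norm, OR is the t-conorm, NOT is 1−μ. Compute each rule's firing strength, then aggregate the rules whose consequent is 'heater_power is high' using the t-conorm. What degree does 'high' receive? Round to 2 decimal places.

0.83

R1: humid=0.46, warm=0.40; AND[max(0, a+b−1)] → w = 0.00
R2: ¬sparse=1−0.81=0.19, humid=0.46; AND[max(0, a+b−1)] → w = 0.00
R3: dry=0.88, ¬warm=1−0.40=0.60; AND[max(0, a+b−1)] → w = 0.48
R4: sparse=0.81, ¬humid=1−0.46=0.54; AND[max(0, a+b−1)] → w = 0.35
Rules with consequent 'high': {R1, R2, R3, R4} → strengths 0.00, 0.00, 0.48, 0.35
Aggregate via t-conorm [min(1, a+b)]: 0.83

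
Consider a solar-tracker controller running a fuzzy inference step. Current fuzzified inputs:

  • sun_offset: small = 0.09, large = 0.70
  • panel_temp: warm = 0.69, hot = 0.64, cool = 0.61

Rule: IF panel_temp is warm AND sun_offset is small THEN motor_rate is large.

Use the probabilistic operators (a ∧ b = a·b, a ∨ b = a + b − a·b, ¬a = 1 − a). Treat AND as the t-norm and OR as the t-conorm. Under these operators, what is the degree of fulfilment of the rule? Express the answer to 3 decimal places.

firing strength: warm=0.69, small=0.09; AND[a·b] → w = 0.0621

0.062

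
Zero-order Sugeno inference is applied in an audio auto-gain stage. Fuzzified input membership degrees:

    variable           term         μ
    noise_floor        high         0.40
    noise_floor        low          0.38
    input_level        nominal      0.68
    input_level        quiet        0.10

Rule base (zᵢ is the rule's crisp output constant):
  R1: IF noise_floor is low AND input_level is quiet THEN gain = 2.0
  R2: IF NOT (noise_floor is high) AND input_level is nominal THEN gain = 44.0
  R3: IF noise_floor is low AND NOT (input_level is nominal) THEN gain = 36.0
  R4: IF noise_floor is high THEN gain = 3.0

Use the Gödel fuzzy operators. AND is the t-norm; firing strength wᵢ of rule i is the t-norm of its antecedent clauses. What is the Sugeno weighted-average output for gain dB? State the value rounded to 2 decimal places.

27.69

R1 (z=2.0): low=0.38, quiet=0.10; AND[min(a, b)] → w = 0.10
R2 (z=44.0): ¬high=1−0.40=0.60, nominal=0.68; AND[min(a, b)] → w = 0.60
R3 (z=36.0): low=0.38, ¬nominal=1−0.68=0.32; AND[min(a, b)] → w = 0.32
R4 (z=3.0): high=0.40 → w = 0.40
Weighted average = (0.10·2.0 + 0.60·44.0 + 0.32·36.0 + 0.40·3.0) / (0.10 + 0.60 + 0.32 + 0.40)
  = 39.3200 / 1.4200 = 27.69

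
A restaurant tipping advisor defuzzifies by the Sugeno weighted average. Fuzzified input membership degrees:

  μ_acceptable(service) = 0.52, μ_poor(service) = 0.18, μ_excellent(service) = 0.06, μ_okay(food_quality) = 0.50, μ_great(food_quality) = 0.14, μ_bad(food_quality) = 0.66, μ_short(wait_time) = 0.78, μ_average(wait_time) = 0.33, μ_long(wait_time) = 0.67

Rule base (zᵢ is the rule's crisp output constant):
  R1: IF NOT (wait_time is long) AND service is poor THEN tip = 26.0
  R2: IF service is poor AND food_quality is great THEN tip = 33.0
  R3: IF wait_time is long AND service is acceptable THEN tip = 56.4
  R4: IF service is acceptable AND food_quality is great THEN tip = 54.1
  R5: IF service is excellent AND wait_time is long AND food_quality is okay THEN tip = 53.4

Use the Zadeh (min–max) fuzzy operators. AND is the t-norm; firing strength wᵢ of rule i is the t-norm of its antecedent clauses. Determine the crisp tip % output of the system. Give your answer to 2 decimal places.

47.51

R1 (z=26.0): ¬long=1−0.67=0.33, poor=0.18; AND[min(a, b)] → w = 0.18
R2 (z=33.0): poor=0.18, great=0.14; AND[min(a, b)] → w = 0.14
R3 (z=56.4): long=0.67, acceptable=0.52; AND[min(a, b)] → w = 0.52
R4 (z=54.1): acceptable=0.52, great=0.14; AND[min(a, b)] → w = 0.14
R5 (z=53.4): excellent=0.06, long=0.67, okay=0.50; AND[min(a, b)] → w = 0.06
Weighted average = (0.18·26.0 + 0.14·33.0 + 0.52·56.4 + 0.14·54.1 + 0.06·53.4) / (0.18 + 0.14 + 0.52 + 0.14 + 0.06)
  = 49.4060 / 1.0400 = 47.51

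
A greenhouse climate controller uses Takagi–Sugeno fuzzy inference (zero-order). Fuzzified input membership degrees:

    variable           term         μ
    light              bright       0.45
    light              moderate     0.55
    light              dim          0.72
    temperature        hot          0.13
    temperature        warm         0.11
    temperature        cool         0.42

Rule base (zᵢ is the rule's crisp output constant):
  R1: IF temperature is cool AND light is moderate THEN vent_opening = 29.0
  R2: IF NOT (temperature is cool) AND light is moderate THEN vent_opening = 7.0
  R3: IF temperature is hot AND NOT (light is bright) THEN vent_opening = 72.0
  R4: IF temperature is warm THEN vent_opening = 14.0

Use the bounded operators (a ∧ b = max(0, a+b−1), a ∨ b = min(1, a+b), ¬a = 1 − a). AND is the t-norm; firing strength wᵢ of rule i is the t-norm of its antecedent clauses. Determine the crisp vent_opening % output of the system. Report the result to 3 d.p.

10.208

R1 (z=29.0): cool=0.42, moderate=0.55; AND[max(0, a+b−1)] → w = 0.00
R2 (z=7.0): ¬cool=1−0.42=0.58, moderate=0.55; AND[max(0, a+b−1)] → w = 0.13
R3 (z=72.0): hot=0.13, ¬bright=1−0.45=0.55; AND[max(0, a+b−1)] → w = 0.00
R4 (z=14.0): warm=0.11 → w = 0.11
Weighted average = (0.00·29.0 + 0.13·7.0 + 0.00·72.0 + 0.11·14.0) / (0.00 + 0.13 + 0.00 + 0.11)
  = 2.4500 / 0.2400 = 10.208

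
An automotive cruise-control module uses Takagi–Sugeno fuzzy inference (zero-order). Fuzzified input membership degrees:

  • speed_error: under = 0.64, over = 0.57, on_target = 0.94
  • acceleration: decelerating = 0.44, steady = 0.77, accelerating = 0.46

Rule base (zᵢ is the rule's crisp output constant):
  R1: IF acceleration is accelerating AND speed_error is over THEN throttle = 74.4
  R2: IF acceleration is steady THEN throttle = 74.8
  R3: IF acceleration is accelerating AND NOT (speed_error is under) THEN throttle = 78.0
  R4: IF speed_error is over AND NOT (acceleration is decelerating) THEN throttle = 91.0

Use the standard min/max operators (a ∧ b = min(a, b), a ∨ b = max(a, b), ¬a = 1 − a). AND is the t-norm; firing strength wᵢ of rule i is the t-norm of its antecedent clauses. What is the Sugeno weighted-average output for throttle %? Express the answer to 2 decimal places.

79.47

R1 (z=74.4): accelerating=0.46, over=0.57; AND[min(a, b)] → w = 0.46
R2 (z=74.8): steady=0.77 → w = 0.77
R3 (z=78.0): accelerating=0.46, ¬under=1−0.64=0.36; AND[min(a, b)] → w = 0.36
R4 (z=91.0): over=0.57, ¬decelerating=1−0.44=0.56; AND[min(a, b)] → w = 0.56
Weighted average = (0.46·74.4 + 0.77·74.8 + 0.36·78.0 + 0.56·91.0) / (0.46 + 0.77 + 0.36 + 0.56)
  = 170.8600 / 2.1500 = 79.47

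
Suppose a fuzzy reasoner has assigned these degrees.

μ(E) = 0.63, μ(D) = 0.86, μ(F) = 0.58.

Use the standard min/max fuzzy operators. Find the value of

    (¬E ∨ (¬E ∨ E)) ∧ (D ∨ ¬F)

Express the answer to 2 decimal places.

0.63

¬E = 1 − 0.63 = 0.37
¬E = 1 − 0.63 = 0.37
¬E ∨ E = max(a, b) on (0.37, 0.63) = 0.63
¬E ∨ (¬E ∨ E) = max(a, b) on (0.37, 0.63) = 0.63
¬F = 1 − 0.58 = 0.42
D ∨ ¬F = max(a, b) on (0.86, 0.42) = 0.86
(¬E ∨ (¬E ∨ E)) ∧ (D ∨ ¬F) = min(a, b) on (0.63, 0.86) = 0.63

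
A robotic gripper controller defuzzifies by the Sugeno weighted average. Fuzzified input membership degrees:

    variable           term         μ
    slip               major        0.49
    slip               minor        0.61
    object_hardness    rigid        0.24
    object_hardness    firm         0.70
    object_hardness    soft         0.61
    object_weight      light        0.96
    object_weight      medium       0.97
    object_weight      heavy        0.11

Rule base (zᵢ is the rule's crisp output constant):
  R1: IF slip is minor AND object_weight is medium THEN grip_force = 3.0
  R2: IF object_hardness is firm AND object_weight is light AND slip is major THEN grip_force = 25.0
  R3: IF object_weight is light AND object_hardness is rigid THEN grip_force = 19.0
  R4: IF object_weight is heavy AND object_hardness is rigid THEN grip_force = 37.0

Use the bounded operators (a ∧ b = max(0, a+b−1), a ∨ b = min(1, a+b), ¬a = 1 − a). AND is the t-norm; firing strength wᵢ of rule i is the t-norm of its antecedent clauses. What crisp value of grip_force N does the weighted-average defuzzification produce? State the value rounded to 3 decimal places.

9.989

R1 (z=3.0): minor=0.61, medium=0.97; AND[max(0, a+b−1)] → w = 0.58
R2 (z=25.0): firm=0.70, light=0.96, major=0.49; AND[max(0, a+b−1)] → w = 0.15
R3 (z=19.0): light=0.96, rigid=0.24; AND[max(0, a+b−1)] → w = 0.20
R4 (z=37.0): heavy=0.11, rigid=0.24; AND[max(0, a+b−1)] → w = 0.00
Weighted average = (0.58·3.0 + 0.15·25.0 + 0.20·19.0 + 0.00·37.0) / (0.58 + 0.15 + 0.20 + 0.00)
  = 9.2900 / 0.9300 = 9.989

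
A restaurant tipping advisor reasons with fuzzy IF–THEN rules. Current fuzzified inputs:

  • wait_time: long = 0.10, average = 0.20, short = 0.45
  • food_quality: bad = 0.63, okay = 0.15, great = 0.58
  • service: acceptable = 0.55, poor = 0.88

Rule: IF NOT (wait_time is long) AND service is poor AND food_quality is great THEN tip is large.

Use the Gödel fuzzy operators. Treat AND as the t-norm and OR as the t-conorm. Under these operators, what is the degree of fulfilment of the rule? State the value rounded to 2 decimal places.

firing strength: ¬long=1−0.10=0.90, poor=0.88, great=0.58; AND[min(a, b)] → w = 0.58

0.58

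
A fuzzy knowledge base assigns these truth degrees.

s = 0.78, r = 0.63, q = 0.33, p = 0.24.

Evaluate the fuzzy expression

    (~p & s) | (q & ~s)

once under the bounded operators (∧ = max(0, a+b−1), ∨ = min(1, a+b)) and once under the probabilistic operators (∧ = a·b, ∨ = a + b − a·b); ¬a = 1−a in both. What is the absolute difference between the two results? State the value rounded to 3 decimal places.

Under bounded:
  ~p = 1 − 0.24 = 0.76
  ~p & s = max(0, a+b−1) on (0.76, 0.78) = 0.54
  ~s = 1 − 0.78 = 0.22
  q & ~s = max(0, a+b−1) on (0.33, 0.22) = 0.00
  (~p & s) | (q & ~s) = min(1, a+b) on (0.54, 0.00) = 0.54
  → value = 0.5400
Under probabilistic:
  ~p = 1 − 0.2400 = 0.7600
  ~p & s = a·b on (0.7600, 0.7800) = 0.5928
  ~s = 1 − 0.7800 = 0.2200
  q & ~s = a·b on (0.3300, 0.2200) = 0.0726
  (~p & s) | (q & ~s) = a + b − a·b on (0.5928, 0.0726) = 0.6224
  → value = 0.6224
|0.5400 − 0.6224| = 0.082

0.082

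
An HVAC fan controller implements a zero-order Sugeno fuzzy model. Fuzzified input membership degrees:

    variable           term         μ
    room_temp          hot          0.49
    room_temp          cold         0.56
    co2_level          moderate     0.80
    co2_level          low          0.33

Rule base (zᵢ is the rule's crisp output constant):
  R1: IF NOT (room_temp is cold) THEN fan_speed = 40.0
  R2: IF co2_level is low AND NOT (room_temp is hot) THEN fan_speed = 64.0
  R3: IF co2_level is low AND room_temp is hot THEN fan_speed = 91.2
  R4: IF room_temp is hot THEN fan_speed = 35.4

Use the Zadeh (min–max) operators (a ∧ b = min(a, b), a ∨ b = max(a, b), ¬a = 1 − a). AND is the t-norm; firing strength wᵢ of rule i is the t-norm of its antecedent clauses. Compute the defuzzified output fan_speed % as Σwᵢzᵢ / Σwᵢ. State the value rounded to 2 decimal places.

R1 (z=40.0): ¬cold=1−0.56=0.44 → w = 0.44
R2 (z=64.0): low=0.33, ¬hot=1−0.49=0.51; AND[min(a, b)] → w = 0.33
R3 (z=91.2): low=0.33, hot=0.49; AND[min(a, b)] → w = 0.33
R4 (z=35.4): hot=0.49 → w = 0.49
Weighted average = (0.44·40.0 + 0.33·64.0 + 0.33·91.2 + 0.49·35.4) / (0.44 + 0.33 + 0.33 + 0.49)
  = 86.1620 / 1.5900 = 54.19

54.19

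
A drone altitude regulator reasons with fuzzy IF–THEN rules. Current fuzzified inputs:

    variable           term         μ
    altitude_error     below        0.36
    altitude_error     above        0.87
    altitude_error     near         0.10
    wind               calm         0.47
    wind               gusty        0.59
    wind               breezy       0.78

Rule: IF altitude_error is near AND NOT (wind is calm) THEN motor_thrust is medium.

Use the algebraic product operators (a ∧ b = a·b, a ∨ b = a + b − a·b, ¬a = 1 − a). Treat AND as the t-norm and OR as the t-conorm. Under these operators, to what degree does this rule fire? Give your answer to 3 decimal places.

0.053

firing strength: near=0.10, ¬calm=1−0.47=0.53; AND[a·b] → w = 0.0530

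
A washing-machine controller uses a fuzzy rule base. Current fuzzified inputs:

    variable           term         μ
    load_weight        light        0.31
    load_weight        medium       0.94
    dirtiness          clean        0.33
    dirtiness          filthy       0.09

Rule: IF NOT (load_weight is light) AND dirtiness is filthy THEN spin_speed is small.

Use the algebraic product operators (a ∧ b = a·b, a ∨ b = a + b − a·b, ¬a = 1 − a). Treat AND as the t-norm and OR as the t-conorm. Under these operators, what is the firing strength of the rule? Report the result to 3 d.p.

firing strength: ¬light=1−0.31=0.69, filthy=0.09; AND[a·b] → w = 0.0621

0.062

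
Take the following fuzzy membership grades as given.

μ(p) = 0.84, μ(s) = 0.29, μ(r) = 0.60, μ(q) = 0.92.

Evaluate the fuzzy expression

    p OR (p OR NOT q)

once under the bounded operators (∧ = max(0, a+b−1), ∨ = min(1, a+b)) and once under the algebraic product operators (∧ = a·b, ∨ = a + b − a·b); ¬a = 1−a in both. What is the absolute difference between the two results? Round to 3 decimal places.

0.024

Under bounded:
  NOT q = 1 − 0.92 = 0.08
  p OR NOT q = min(1, a+b) on (0.84, 0.08) = 0.92
  p OR (p OR NOT q) = min(1, a+b) on (0.84, 0.92) = 1.00
  → value = 1.0000
Under algebraic product:
  NOT q = 1 − 0.9200 = 0.0800
  p OR NOT q = a + b − a·b on (0.8400, 0.0800) = 0.8528
  p OR (p OR NOT q) = a + b − a·b on (0.8400, 0.8528) = 0.9764
  → value = 0.9764
|1.0000 − 0.9764| = 0.024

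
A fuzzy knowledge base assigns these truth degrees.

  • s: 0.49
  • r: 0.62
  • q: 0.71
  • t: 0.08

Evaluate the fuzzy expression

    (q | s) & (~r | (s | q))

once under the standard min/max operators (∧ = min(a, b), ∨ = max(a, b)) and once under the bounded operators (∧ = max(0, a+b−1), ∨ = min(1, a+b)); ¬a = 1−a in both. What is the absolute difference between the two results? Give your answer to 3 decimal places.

Under standard min/max:
  q | s = max(a, b) on (0.71, 0.49) = 0.71
  ~r = 1 − 0.62 = 0.38
  s | q = max(a, b) on (0.49, 0.71) = 0.71
  ~r | (s | q) = max(a, b) on (0.38, 0.71) = 0.71
  (q | s) & (~r | (s | q)) = min(a, b) on (0.71, 0.71) = 0.71
  → value = 0.7100
Under bounded:
  q | s = min(1, a+b) on (0.71, 0.49) = 1.00
  ~r = 1 − 0.62 = 0.38
  s | q = min(1, a+b) on (0.49, 0.71) = 1.00
  ~r | (s | q) = min(1, a+b) on (0.38, 1.00) = 1.00
  (q | s) & (~r | (s | q)) = max(0, a+b−1) on (1.00, 1.00) = 1.00
  → value = 1.0000
|0.7100 − 1.0000| = 0.290

0.290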